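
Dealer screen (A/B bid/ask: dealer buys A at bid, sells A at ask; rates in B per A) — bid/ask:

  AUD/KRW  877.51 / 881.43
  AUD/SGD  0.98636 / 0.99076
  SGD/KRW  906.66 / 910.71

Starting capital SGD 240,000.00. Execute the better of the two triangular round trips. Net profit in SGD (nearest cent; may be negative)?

Net profit: SGD 3,502.44

Best loop SGD → KRW → AUD → SGD:
SGD 240,000.00 × 906.66 (sell SGD at bid) = KRW 217,598,400
KRW 217,598,400 ÷ 881.43 (buy AUD at ask) = AUD 246,869.75
AUD 246,869.75 × 0.98636 (sell AUD at bid) = SGD 243,502.44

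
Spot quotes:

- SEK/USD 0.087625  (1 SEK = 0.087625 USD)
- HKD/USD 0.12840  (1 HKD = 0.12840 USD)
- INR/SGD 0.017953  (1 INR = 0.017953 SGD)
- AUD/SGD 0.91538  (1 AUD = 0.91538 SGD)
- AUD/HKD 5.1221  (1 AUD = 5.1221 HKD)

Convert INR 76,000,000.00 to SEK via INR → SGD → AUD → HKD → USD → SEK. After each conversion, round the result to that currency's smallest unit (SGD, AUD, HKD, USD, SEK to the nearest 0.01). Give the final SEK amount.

SEK 11,187,530.96

INR 76,000,000.00 × 0.017953 = SGD 1,364,428.00
SGD 1,364,428.00 ÷ 0.91538 = AUD 1,490,559.11
AUD 1,490,559.11 × 5.1221 = HKD 7,634,792.82
HKD 7,634,792.82 × 0.12840 = USD 980,307.40
USD 980,307.40 ÷ 0.087625 = SEK 11,187,530.96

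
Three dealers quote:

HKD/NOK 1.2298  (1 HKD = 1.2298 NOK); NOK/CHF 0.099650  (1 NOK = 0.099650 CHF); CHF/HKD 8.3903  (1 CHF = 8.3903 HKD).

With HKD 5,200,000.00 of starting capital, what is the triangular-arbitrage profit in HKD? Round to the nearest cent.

Profitable loop is HKD → NOK → CHF → HKD:
HKD 5,200,000.00 × 1.2298 = NOK 6,394,960.00
NOK 6,394,960.00 × 0.099650 = CHF 637,257.76
CHF 637,257.76 × 8.3903 = HKD 5,346,783.82
Profit = HKD 5,346,783.82 − HKD 5,200,000.00

Profit: HKD 146,783.82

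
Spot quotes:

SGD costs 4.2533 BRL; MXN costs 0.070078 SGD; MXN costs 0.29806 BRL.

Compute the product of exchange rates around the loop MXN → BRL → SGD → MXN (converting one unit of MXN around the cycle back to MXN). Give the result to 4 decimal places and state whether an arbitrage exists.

Around MXN → BRL → SGD → MXN: 1 × 0.29806 ÷ 4.2533 ÷ 0.070078 = 0.999991
Product ≈ 1 (deviation 0.001%, within rounding noise).

1.0000 (no arbitrage)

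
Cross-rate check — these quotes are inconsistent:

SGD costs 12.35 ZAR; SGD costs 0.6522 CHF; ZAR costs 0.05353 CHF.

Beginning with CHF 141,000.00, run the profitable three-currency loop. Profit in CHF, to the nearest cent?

Profit: CHF 1,923.13

Profitable loop is CHF → SGD → ZAR → CHF:
CHF 141,000.00 ÷ 0.6522 = SGD 216,191.35
SGD 216,191.35 × 12.35 = ZAR 2,669,963.20
ZAR 2,669,963.20 × 0.05353 = CHF 142,923.13
Profit = CHF 142,923.13 − CHF 141,000.00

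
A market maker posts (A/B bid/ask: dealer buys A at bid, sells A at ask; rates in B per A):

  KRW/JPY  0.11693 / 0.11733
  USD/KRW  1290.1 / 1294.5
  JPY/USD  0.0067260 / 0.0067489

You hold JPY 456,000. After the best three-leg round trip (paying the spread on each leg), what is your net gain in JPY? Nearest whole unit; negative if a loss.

Net profit: JPY 6,670

Best loop JPY → USD → KRW → JPY:
JPY 456,000 × 0.0067260 (sell JPY at bid) = USD 3,067.06
USD 3,067.06 × 1290.1 (sell USD at bid) = KRW 3,956,809
KRW 3,956,809 × 0.11693 (sell KRW at bid) = JPY 462,670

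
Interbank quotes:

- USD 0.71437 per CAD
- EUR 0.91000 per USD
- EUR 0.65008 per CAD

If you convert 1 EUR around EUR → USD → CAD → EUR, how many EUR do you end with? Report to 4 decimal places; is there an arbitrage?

Around EUR → USD → CAD → EUR: 1 ÷ 0.91000 ÷ 0.71437 × 0.65008 = 1.000005
Product ≈ 1 (deviation 0.001%, within rounding noise).

1.0000 (no arbitrage)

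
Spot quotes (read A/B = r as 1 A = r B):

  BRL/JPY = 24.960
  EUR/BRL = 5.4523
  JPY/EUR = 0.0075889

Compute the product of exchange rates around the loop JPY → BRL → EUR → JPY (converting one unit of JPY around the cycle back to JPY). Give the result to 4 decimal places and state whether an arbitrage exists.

Around JPY → BRL → EUR → JPY: 1 ÷ 24.960 ÷ 5.4523 ÷ 0.0075889 = 0.968271
Product < 1; profitable direction is JPY → EUR → BRL → JPY.

0.9683 (arbitrage exists)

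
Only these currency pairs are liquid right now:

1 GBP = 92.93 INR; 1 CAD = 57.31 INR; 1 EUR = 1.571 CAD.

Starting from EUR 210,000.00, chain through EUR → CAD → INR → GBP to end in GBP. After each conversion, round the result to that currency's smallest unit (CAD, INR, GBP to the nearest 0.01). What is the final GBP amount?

GBP 203,455.74

EUR 210,000.00 × 1.571 = CAD 329,910.00
CAD 329,910.00 × 57.31 = INR 18,907,142.10
INR 18,907,142.10 ÷ 92.93 = GBP 203,455.74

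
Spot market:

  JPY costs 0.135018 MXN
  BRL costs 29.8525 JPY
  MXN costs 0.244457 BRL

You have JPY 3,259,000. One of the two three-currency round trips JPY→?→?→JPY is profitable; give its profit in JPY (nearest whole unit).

Profit: JPY 48,574

Profitable loop is JPY → BRL → MXN → JPY:
JPY 3,259,000 ÷ 29.8525 = BRL 109,170.09
BRL 109,170.09 ÷ 0.244457 = MXN 446,581.96
MXN 446,581.96 ÷ 0.135018 = JPY 3,307,574
Profit = JPY 3,307,574 − JPY 3,259,000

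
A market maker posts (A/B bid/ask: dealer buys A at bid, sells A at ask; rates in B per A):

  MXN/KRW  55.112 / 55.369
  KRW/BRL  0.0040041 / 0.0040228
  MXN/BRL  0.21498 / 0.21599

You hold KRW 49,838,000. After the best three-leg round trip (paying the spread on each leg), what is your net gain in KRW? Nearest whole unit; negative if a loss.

Net profit: KRW 1,080,787

Best loop KRW → BRL → MXN → KRW:
KRW 49,838,000 × 0.0040041 (sell KRW at bid) = BRL 199,556.34
BRL 199,556.34 ÷ 0.21599 (buy MXN at ask) = MXN 923,914.70
MXN 923,914.70 × 55.112 (sell MXN at bid) = KRW 50,918,787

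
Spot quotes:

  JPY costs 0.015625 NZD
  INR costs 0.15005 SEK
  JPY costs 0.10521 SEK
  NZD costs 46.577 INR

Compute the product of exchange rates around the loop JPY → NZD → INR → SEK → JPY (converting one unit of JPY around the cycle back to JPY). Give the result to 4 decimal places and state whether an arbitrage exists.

1.0379 (arbitrage exists)

Around JPY → NZD → INR → SEK → JPY: 1 × 0.015625 × 46.577 × 0.15005 ÷ 0.10521 = 1.037936
Product > 1; profitable direction is JPY → NZD → INR → SEK → JPY.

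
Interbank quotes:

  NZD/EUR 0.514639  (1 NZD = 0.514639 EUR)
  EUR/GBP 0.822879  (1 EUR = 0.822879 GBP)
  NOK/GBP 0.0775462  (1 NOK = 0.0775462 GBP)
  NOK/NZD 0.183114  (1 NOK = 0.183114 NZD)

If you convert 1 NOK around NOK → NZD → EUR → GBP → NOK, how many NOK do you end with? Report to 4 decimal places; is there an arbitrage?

Around NOK → NZD → EUR → GBP → NOK: 1 × 0.183114 × 0.514639 × 0.822879 ÷ 0.0775462 = 0.999999
Product ≈ 1 (deviation 0.000%, within rounding noise).

1.0000 (no arbitrage)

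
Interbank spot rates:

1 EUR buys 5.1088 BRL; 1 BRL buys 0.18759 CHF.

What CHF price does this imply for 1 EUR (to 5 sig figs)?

1 EUR × 5.1088 = 5.1088 BRL
5.1088 BRL × 0.18759 = 0.95836 CHF

EUR/CHF = 0.95836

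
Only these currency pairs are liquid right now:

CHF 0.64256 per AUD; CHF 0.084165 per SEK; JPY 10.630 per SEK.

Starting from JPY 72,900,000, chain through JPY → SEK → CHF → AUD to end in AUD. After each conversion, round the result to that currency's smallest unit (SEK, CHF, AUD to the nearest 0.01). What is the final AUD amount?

AUD 898,280.77

JPY 72,900,000 ÷ 10.630 = SEK 6,857,949.20
SEK 6,857,949.20 × 0.084165 = CHF 577,199.29
CHF 577,199.29 ÷ 0.64256 = AUD 898,280.77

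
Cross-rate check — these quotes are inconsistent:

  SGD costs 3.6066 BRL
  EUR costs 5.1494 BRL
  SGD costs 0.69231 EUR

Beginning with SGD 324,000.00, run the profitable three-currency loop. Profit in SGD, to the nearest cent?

Profitable loop is SGD → BRL → EUR → SGD:
SGD 324,000.00 × 3.6066 = BRL 1,168,538.40
BRL 1,168,538.40 ÷ 5.1494 = EUR 226,927.10
EUR 226,927.10 ÷ 0.69231 = SGD 327,782.49
Profit = SGD 327,782.49 − SGD 324,000.00

Profit: SGD 3,782.49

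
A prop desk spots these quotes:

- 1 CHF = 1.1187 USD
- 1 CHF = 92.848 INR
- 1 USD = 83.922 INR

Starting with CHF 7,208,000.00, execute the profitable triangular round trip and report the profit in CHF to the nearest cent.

Profitable loop is CHF → USD → INR → CHF:
CHF 7,208,000.00 × 1.1187 = USD 8,063,589.60
USD 8,063,589.60 × 83.922 = INR 676,712,566.41
INR 676,712,566.41 ÷ 92.848 = CHF 7,288,391.42
Profit = CHF 7,288,391.42 − CHF 7,208,000.00

Profit: CHF 80,391.42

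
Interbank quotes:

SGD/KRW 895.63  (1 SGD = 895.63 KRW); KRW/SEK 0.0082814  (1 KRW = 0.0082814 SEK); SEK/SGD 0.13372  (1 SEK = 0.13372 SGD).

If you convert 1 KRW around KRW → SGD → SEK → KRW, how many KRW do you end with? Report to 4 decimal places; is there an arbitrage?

Around KRW → SGD → SEK → KRW: 1 ÷ 895.63 ÷ 0.13372 ÷ 0.0082814 = 1.008257
Product > 1; profitable direction is KRW → SGD → SEK → KRW.

1.0083 (arbitrage exists)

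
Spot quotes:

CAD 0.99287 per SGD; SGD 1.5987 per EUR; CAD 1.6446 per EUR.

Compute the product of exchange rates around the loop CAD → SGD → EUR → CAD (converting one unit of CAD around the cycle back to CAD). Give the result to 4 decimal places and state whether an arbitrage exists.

Around CAD → SGD → EUR → CAD: 1 ÷ 0.99287 ÷ 1.5987 × 1.6446 = 1.036098
Product > 1; profitable direction is CAD → SGD → EUR → CAD.

1.0361 (arbitrage exists)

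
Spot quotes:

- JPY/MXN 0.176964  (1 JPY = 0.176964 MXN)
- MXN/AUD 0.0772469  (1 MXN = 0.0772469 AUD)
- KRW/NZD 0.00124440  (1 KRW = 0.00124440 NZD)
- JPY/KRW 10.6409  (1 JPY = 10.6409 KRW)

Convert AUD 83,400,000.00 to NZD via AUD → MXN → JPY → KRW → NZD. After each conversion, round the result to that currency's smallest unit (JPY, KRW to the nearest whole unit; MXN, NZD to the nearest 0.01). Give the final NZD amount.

NZD 80,786,432.24

AUD 83,400,000.00 ÷ 0.0772469 = MXN 1,079,654,976.45
MXN 1,079,654,976.45 ÷ 0.176964 = JPY 6,100,986,508
JPY 6,100,986,508 × 10.6409 = KRW 64,919,987,333
KRW 64,919,987,333 × 0.00124440 = NZD 80,786,432.24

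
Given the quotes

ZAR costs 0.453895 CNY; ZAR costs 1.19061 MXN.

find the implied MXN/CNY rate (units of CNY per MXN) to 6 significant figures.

1 MXN ÷ 1.19061 = 0.839906 ZAR
0.839906 ZAR × 0.453895 = 0.381229 CNY

MXN/CNY = 0.381229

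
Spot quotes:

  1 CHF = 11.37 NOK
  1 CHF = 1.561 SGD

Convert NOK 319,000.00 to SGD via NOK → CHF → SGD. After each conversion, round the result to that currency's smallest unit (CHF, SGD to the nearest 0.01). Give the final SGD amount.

SGD 43,795.87

NOK 319,000.00 ÷ 11.37 = CHF 28,056.29
CHF 28,056.29 × 1.561 = SGD 43,795.87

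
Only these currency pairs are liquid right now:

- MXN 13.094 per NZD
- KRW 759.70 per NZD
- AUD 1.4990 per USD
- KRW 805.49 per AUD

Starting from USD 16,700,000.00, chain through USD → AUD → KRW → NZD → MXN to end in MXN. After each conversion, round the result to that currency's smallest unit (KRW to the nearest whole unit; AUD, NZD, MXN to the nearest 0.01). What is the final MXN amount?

USD 16,700,000.00 × 1.4990 = AUD 25,033,300.00
AUD 25,033,300.00 × 805.49 = KRW 20,164,072,817
KRW 20,164,072,817 ÷ 759.70 = NZD 26,542,151.92
NZD 26,542,151.92 × 13.094 = MXN 347,542,937.24

MXN 347,542,937.24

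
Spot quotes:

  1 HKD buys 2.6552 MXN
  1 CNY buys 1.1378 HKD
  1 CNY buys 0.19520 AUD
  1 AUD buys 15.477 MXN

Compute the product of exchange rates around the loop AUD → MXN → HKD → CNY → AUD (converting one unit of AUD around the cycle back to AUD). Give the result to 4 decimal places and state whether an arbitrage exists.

1.0000 (no arbitrage)

Around AUD → MXN → HKD → CNY → AUD: 1 × 15.477 ÷ 2.6552 ÷ 1.1378 × 0.19520 = 1.000008
Product ≈ 1 (deviation 0.001%, within rounding noise).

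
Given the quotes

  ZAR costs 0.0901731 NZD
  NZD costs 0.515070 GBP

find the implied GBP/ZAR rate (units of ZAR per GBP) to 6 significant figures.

GBP/ZAR = 21.5306

1 GBP ÷ 0.515070 = 1.94148 NZD
1.94148 NZD ÷ 0.0901731 = 21.5306 ZAR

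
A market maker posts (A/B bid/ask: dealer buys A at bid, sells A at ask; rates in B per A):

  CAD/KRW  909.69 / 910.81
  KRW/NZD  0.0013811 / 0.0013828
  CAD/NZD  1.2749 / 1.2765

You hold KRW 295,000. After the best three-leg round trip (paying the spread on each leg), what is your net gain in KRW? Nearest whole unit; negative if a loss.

Best loop KRW → CAD → NZD → KRW:
KRW 295,000 ÷ 910.81 (buy CAD at ask) = CAD 323.89
CAD 323.89 × 1.2749 (sell CAD at bid) = NZD 412.92
NZD 412.92 ÷ 0.0013828 (buy KRW at ask) = KRW 298,615

Net profit: KRW 3,615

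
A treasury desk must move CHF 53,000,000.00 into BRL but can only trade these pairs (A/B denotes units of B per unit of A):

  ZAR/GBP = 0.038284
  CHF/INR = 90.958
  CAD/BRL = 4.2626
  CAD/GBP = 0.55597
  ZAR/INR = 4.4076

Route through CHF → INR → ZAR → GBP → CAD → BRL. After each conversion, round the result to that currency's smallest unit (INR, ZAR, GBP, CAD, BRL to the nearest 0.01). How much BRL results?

CHF 53,000,000.00 × 90.958 = INR 4,820,774,000.00
INR 4,820,774,000.00 ÷ 4.4076 = ZAR 1,093,741,265.09
ZAR 1,093,741,265.09 × 0.038284 = GBP 41,872,790.59
GBP 41,872,790.59 ÷ 0.55597 = CAD 75,314,838.19
CAD 75,314,838.19 × 4.2626 = BRL 321,037,029.27

BRL 321,037,029.27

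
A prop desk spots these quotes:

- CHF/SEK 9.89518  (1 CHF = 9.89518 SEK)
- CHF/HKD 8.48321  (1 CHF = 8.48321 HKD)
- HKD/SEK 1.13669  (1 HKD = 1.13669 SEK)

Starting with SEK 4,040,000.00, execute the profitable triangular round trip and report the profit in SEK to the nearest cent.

Profitable loop is SEK → HKD → CHF → SEK:
SEK 4,040,000.00 ÷ 1.13669 = HKD 3,554,179.24
HKD 3,554,179.24 ÷ 8.48321 = CHF 418,966.32
CHF 418,966.32 × 9.89518 = SEK 4,145,747.11
Profit = SEK 4,145,747.11 − SEK 4,040,000.00

Profit: SEK 105,747.11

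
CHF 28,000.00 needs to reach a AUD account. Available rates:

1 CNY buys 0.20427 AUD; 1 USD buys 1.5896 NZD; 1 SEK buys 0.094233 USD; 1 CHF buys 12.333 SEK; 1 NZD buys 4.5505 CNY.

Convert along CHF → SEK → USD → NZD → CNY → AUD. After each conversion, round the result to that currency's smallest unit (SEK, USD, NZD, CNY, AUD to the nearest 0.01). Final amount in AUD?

AUD 48,081.88

CHF 28,000.00 × 12.333 = SEK 345,324.00
SEK 345,324.00 × 0.094233 = USD 32,540.92
USD 32,540.92 × 1.5896 = NZD 51,727.05
NZD 51,727.05 × 4.5505 = CNY 235,383.94
CNY 235,383.94 × 0.20427 = AUD 48,081.88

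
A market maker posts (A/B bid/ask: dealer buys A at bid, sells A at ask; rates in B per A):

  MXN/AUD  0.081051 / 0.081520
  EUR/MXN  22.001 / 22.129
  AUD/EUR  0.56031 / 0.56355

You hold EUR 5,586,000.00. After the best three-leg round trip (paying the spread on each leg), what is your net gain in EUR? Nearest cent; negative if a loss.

Net result: EUR -4,767.64 (no profitable arbitrage after spreads)

Best loop EUR → MXN → AUD → EUR:
EUR 5,586,000.00 × 22.001 (sell EUR at bid) = MXN 122,897,586.00
MXN 122,897,586.00 × 0.081051 (sell MXN at bid) = AUD 9,960,972.24
AUD 9,960,972.24 × 0.56031 (sell AUD at bid) = EUR 5,581,232.36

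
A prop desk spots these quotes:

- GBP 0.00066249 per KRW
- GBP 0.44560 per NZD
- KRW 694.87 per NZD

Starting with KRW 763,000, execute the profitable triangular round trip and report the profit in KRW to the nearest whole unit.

Profit: KRW 25,247

Profitable loop is KRW → GBP → NZD → KRW:
KRW 763,000 × 0.00066249 = GBP 505.48
GBP 505.48 ÷ 0.44560 = NZD 1,134.38
NZD 1,134.38 × 694.87 = KRW 788,247
Profit = KRW 788,247 − KRW 763,000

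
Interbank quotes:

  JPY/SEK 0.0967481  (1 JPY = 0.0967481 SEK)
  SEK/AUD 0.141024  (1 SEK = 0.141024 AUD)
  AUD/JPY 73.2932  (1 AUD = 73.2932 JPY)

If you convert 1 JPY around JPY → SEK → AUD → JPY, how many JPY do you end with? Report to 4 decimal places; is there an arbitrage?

1.0000 (no arbitrage)

Around JPY → SEK → AUD → JPY: 1 × 0.0967481 × 0.141024 × 73.2932 = 0.999998
Product ≈ 1 (deviation 0.000%, within rounding noise).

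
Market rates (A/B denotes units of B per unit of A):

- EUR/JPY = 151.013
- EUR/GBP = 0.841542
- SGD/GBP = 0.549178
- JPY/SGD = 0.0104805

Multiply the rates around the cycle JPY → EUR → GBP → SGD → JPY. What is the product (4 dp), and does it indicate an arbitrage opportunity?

Around JPY → EUR → GBP → SGD → JPY: 1 ÷ 151.013 × 0.841542 ÷ 0.549178 ÷ 0.0104805 = 0.968203
Product < 1; profitable direction is JPY → SGD → GBP → EUR → JPY.

0.9682 (arbitrage exists)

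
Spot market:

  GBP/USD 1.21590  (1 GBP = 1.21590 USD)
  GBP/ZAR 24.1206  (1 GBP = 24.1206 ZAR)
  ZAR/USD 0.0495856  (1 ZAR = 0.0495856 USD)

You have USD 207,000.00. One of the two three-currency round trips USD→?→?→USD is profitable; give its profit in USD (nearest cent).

Profitable loop is USD → ZAR → GBP → USD:
USD 207,000.00 ÷ 0.0495856 = ZAR 4,174,599.08
ZAR 4,174,599.08 ÷ 24.1206 = GBP 173,071.94
GBP 173,071.94 × 1.21590 = USD 210,438.17
Profit = USD 210,438.17 − USD 207,000.00

Profit: USD 3,438.17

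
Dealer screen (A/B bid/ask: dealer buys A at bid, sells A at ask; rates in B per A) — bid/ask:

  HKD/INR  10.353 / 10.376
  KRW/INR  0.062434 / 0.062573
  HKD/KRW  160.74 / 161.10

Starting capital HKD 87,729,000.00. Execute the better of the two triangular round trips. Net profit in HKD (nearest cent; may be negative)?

Best loop HKD → INR → KRW → HKD:
HKD 87,729,000.00 × 10.353 (sell HKD at bid) = INR 908,258,337.00
INR 908,258,337.00 ÷ 0.062573 (buy KRW at ask) = KRW 14,515,179,662
KRW 14,515,179,662 ÷ 161.10 (buy HKD at ask) = HKD 90,100,432.42

Net profit: HKD 2,371,432.42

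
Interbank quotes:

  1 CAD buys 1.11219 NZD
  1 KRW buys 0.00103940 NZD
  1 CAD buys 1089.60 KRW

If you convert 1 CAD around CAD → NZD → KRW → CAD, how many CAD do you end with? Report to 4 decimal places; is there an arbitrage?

0.9820 (arbitrage exists)

Around CAD → NZD → KRW → CAD: 1 × 1.11219 ÷ 0.00103940 ÷ 1089.60 = 0.982040
Product < 1; profitable direction is CAD → KRW → NZD → CAD.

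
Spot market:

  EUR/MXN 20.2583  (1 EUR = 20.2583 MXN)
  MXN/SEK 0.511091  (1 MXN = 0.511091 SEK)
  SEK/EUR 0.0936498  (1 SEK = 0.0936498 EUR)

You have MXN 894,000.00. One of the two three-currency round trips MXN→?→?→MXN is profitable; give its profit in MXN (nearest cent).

Profit: MXN 27,996.84

Profitable loop is MXN → EUR → SEK → MXN:
MXN 894,000.00 ÷ 20.2583 = EUR 44,130.06
EUR 44,130.06 ÷ 0.0936498 = SEK 471,224.29
SEK 471,224.29 ÷ 0.511091 = MXN 921,996.84
Profit = MXN 921,996.84 − MXN 894,000.00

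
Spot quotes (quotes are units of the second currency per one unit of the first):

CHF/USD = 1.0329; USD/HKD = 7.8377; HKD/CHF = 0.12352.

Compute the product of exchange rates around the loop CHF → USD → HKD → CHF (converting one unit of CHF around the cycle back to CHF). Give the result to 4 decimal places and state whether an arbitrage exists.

1.0000 (no arbitrage)

Around CHF → USD → HKD → CHF: 1 × 1.0329 × 7.8377 × 0.12352 = 0.999964
Product ≈ 1 (deviation 0.004%, within rounding noise).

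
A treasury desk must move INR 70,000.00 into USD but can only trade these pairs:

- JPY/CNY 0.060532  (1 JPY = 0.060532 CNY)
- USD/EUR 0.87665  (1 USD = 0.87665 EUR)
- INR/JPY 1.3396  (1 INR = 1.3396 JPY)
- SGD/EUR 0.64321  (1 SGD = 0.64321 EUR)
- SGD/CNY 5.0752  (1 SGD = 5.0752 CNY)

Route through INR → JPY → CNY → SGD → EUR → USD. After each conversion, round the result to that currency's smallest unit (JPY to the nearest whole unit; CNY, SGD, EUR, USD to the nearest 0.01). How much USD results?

USD 820.60

INR 70,000.00 × 1.3396 = JPY 93,772
JPY 93,772 × 0.060532 = CNY 5,676.21
CNY 5,676.21 ÷ 5.0752 = SGD 1,118.42
SGD 1,118.42 × 0.64321 = EUR 719.38
EUR 719.38 ÷ 0.87665 = USD 820.60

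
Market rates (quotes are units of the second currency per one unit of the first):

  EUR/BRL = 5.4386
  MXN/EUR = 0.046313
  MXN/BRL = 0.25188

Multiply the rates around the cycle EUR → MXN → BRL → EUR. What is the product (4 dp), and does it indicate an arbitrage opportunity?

Around EUR → MXN → BRL → EUR: 1 ÷ 0.046313 × 0.25188 ÷ 5.4386 = 1.000008
Product ≈ 1 (deviation 0.001%, within rounding noise).

1.0000 (no arbitrage)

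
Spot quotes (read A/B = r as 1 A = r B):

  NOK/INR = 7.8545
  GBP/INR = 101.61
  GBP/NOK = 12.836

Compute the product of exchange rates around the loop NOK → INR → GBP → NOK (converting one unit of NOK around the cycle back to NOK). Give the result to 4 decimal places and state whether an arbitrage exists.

Around NOK → INR → GBP → NOK: 1 × 7.8545 ÷ 101.61 × 12.836 = 0.992229
Product < 1; profitable direction is NOK → GBP → INR → NOK.

0.9922 (arbitrage exists)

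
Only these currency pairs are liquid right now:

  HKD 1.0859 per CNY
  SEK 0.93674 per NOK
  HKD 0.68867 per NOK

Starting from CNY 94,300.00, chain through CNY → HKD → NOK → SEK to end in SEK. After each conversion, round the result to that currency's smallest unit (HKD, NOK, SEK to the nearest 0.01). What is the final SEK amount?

SEK 139,286.62

CNY 94,300.00 × 1.0859 = HKD 102,400.37
HKD 102,400.37 ÷ 0.68867 = NOK 148,692.94
NOK 148,692.94 × 0.93674 = SEK 139,286.62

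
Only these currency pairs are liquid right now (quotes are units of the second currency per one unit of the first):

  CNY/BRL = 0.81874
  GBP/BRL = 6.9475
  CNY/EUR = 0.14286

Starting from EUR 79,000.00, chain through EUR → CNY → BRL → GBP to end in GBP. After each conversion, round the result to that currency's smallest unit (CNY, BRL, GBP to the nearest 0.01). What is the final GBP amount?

GBP 65,167.93

EUR 79,000.00 ÷ 0.14286 = CNY 552,988.94
CNY 552,988.94 × 0.81874 = BRL 452,754.16
BRL 452,754.16 ÷ 6.9475 = GBP 65,167.93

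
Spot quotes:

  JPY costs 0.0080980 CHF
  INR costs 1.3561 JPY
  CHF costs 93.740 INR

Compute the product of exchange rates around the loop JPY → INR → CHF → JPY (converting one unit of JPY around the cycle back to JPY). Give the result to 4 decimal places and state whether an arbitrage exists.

Around JPY → INR → CHF → JPY: 1 ÷ 1.3561 ÷ 93.740 ÷ 0.0080980 = 0.971417
Product < 1; profitable direction is JPY → CHF → INR → JPY.

0.9714 (arbitrage exists)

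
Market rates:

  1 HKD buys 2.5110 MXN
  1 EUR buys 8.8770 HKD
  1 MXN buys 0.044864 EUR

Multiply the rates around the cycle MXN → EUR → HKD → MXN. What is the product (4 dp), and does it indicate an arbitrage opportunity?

Around MXN → EUR → HKD → MXN: 1 × 0.044864 × 8.8770 × 2.5110 = 1.000025
Product ≈ 1 (deviation 0.003%, within rounding noise).

1.0000 (no arbitrage)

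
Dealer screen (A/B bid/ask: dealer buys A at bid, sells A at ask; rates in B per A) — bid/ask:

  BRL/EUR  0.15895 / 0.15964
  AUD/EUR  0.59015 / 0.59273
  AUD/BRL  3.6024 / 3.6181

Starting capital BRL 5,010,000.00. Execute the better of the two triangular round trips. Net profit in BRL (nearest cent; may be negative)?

Best loop BRL → AUD → EUR → BRL:
BRL 5,010,000.00 ÷ 3.6181 (buy AUD at ask) = AUD 1,384,704.68
AUD 1,384,704.68 × 0.59015 (sell AUD at bid) = EUR 817,183.47
EUR 817,183.47 ÷ 0.15964 (buy BRL at ask) = BRL 5,118,914.22

Net profit: BRL 108,914.22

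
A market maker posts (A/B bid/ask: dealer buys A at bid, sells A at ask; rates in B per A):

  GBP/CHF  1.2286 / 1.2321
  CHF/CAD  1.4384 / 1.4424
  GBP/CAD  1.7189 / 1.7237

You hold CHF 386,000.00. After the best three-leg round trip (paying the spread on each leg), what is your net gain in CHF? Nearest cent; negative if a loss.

Best loop CHF → CAD → GBP → CHF:
CHF 386,000.00 × 1.4384 (sell CHF at bid) = CAD 555,222.40
CAD 555,222.40 ÷ 1.7237 (buy GBP at ask) = GBP 322,110.81
GBP 322,110.81 × 1.2286 (sell GBP at bid) = CHF 395,745.34

Net profit: CHF 9,745.34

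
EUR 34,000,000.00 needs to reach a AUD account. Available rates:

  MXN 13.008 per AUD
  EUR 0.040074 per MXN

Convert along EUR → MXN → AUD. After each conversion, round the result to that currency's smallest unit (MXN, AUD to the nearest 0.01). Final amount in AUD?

EUR 34,000,000.00 ÷ 0.040074 = MXN 848,430,403.75
MXN 848,430,403.75 ÷ 13.008 = AUD 65,223,739.53

AUD 65,223,739.53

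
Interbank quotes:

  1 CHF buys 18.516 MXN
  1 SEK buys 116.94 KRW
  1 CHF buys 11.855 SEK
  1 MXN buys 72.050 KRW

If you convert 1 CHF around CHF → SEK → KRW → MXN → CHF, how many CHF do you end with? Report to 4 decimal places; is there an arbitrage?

1.0392 (arbitrage exists)

Around CHF → SEK → KRW → MXN → CHF: 1 × 11.855 × 116.94 ÷ 72.050 ÷ 18.516 = 1.039163
Product > 1; profitable direction is CHF → SEK → KRW → MXN → CHF.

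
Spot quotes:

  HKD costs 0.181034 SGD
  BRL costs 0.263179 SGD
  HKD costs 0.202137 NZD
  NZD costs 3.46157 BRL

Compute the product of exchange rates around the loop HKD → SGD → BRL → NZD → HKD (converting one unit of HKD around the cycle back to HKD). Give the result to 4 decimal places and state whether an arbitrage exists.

Around HKD → SGD → BRL → NZD → HKD: 1 × 0.181034 ÷ 0.263179 ÷ 3.46157 ÷ 0.202137 = 0.983083
Product < 1; profitable direction is HKD → NZD → BRL → SGD → HKD.

0.9831 (arbitrage exists)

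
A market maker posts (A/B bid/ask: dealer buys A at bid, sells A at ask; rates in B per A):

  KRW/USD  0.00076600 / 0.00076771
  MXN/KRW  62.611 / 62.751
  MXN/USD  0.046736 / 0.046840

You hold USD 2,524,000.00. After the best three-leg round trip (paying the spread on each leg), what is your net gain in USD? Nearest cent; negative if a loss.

Best loop USD → MXN → KRW → USD:
USD 2,524,000.00 ÷ 0.046840 (buy MXN at ask) = MXN 53,885,567.89
MXN 53,885,567.89 × 62.611 (sell MXN at bid) = KRW 3,373,829,291
KRW 3,373,829,291 × 0.00076600 (sell KRW at bid) = USD 2,584,353.24

Net profit: USD 60,353.24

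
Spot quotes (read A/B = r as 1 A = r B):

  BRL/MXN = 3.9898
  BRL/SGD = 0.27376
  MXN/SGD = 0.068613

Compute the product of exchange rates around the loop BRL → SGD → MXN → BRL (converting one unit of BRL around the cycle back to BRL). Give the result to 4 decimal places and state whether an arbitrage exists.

1.0000 (no arbitrage)

Around BRL → SGD → MXN → BRL: 1 × 0.27376 ÷ 0.068613 ÷ 3.9898 = 1.000029
Product ≈ 1 (deviation 0.003%, within rounding noise).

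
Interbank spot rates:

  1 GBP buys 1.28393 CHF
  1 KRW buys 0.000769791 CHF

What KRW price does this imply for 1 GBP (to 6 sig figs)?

1 GBP × 1.28393 = 1.28393 CHF
1.28393 CHF ÷ 0.000769791 = 1667.89 KRW

GBP/KRW = 1667.89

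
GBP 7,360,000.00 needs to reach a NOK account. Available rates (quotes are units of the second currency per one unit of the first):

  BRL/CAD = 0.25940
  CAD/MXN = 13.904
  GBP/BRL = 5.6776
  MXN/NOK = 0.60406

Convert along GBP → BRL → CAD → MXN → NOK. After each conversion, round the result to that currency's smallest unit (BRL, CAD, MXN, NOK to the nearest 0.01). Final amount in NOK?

GBP 7,360,000.00 × 5.6776 = BRL 41,787,136.00
BRL 41,787,136.00 × 0.25940 = CAD 10,839,583.08
CAD 10,839,583.08 × 13.904 = MXN 150,713,563.14
MXN 150,713,563.14 × 0.60406 = NOK 91,040,034.95

NOK 91,040,034.95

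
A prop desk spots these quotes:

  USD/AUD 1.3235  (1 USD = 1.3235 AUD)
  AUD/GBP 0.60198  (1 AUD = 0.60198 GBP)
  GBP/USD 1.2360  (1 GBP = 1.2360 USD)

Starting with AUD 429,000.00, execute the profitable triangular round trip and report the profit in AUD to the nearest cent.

Profitable loop is AUD → USD → GBP → AUD:
AUD 429,000.00 ÷ 1.3235 = USD 324,140.54
USD 324,140.54 ÷ 1.2360 = GBP 262,249.62
GBP 262,249.62 ÷ 0.60198 = AUD 435,645.08
Profit = AUD 435,645.08 − AUD 429,000.00

Profit: AUD 6,645.08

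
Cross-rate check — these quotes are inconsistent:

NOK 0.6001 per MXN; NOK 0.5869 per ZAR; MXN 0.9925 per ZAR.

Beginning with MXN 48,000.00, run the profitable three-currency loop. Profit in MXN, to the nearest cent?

Profit: MXN 711.47

Profitable loop is MXN → NOK → ZAR → MXN:
MXN 48,000.00 × 0.6001 = NOK 28,804.80
NOK 28,804.80 ÷ 0.5869 = ZAR 49,079.57
ZAR 49,079.57 × 0.9925 = MXN 48,711.47
Profit = MXN 48,711.47 − MXN 48,000.00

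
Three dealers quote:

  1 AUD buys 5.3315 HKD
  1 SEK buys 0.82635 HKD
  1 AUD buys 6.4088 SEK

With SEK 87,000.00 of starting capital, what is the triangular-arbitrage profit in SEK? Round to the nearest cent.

Profitable loop is SEK → AUD → HKD → SEK:
SEK 87,000.00 ÷ 6.4088 = AUD 13,575.08
AUD 13,575.08 × 5.3315 = HKD 72,375.56
HKD 72,375.56 ÷ 0.82635 = SEK 87,584.63
Profit = SEK 87,584.63 − SEK 87,000.00

Profit: SEK 584.63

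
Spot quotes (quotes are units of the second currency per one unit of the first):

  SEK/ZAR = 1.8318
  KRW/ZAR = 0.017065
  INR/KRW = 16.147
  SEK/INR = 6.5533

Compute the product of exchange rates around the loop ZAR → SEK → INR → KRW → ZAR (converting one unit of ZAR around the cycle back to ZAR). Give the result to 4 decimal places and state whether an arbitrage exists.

0.9858 (arbitrage exists)

Around ZAR → SEK → INR → KRW → ZAR: 1 ÷ 1.8318 × 6.5533 × 16.147 × 0.017065 = 0.985780
Product < 1; profitable direction is ZAR → KRW → INR → SEK → ZAR.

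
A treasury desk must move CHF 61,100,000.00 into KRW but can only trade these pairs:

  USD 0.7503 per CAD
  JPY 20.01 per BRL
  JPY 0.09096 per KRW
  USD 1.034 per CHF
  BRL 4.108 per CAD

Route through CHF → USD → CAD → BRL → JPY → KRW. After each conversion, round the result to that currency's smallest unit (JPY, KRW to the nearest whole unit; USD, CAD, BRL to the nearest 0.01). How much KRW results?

CHF 61,100,000.00 × 1.034 = USD 63,177,400.00
USD 63,177,400.00 ÷ 0.7503 = CAD 84,202,852.19
CAD 84,202,852.19 × 4.108 = BRL 345,905,316.80
BRL 345,905,316.80 × 20.01 = JPY 6,921,565,389
JPY 6,921,565,389 ÷ 0.09096 = KRW 76,094,606,299

KRW 76,094,606,299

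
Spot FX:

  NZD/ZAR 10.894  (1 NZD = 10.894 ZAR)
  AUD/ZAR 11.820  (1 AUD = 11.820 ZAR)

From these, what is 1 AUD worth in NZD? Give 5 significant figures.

AUD/NZD = 1.0850

1 AUD × 11.820 = 11.82 ZAR
11.82 ZAR ÷ 10.894 = 1.085 NZD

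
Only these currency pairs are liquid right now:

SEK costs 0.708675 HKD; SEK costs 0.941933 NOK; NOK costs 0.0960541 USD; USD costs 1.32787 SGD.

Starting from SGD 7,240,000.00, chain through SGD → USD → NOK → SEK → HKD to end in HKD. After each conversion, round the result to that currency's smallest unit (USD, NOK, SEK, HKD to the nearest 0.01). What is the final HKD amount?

HKD 42,706,521.60

SGD 7,240,000.00 ÷ 1.32787 = USD 5,452,340.97
USD 5,452,340.97 ÷ 0.0960541 = NOK 56,763,229.99
NOK 56,763,229.99 ÷ 0.941933 = SEK 60,262,492.12
SEK 60,262,492.12 × 0.708675 = HKD 42,706,521.60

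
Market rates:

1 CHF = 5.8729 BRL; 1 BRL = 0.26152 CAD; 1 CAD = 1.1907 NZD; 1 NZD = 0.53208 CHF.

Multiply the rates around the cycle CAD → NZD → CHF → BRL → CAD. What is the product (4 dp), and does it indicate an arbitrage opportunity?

0.9731 (arbitrage exists)

Around CAD → NZD → CHF → BRL → CAD: 1 × 1.1907 × 0.53208 × 5.8729 × 0.26152 = 0.973054
Product < 1; profitable direction is CAD → BRL → CHF → NZD → CAD.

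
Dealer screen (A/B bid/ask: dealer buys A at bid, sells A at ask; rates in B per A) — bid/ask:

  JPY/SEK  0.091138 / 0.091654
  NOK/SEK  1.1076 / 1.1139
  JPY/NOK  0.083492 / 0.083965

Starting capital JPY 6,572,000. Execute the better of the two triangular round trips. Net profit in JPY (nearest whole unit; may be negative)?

Net profit: JPY 58,922

Best loop JPY → NOK → SEK → JPY:
JPY 6,572,000 × 0.083492 (sell JPY at bid) = NOK 548,709.42
NOK 548,709.42 × 1.1076 (sell NOK at bid) = SEK 607,750.56
SEK 607,750.56 ÷ 0.091654 (buy JPY at ask) = JPY 6,630,922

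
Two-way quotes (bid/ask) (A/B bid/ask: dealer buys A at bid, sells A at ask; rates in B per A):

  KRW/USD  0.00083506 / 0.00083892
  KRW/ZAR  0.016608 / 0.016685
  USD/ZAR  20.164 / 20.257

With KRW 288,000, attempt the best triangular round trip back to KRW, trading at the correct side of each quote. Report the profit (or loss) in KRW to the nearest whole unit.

Net profit: KRW 2,644

Best loop KRW → USD → ZAR → KRW:
KRW 288,000 × 0.00083506 (sell KRW at bid) = USD 240.50
USD 240.50 × 20.164 (sell USD at bid) = ZAR 4,849.39
ZAR 4,849.39 ÷ 0.016685 (buy KRW at ask) = KRW 290,644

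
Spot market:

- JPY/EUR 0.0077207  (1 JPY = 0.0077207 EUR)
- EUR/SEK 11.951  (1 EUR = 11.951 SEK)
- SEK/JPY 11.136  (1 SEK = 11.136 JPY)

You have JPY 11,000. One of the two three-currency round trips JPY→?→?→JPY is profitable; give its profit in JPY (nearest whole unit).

Profitable loop is JPY → EUR → SEK → JPY:
JPY 11,000 × 0.0077207 = EUR 84.93
EUR 84.93 × 11.951 = SEK 1,014.97
SEK 1,014.97 × 11.136 = JPY 11,303
Profit = JPY 11,303 − JPY 11,000

Profit: JPY 303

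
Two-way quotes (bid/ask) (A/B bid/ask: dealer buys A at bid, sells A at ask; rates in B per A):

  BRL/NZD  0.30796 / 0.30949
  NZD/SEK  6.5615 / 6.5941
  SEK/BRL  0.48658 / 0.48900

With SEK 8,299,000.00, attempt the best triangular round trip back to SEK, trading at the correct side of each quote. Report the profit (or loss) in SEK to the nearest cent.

Best loop SEK → NZD → BRL → SEK:
SEK 8,299,000.00 ÷ 6.5941 (buy NZD at ask) = NZD 1,258,549.31
NZD 1,258,549.31 ÷ 0.30949 (buy BRL at ask) = BRL 4,066,526.57
BRL 4,066,526.57 ÷ 0.48900 (buy SEK at ask) = SEK 8,316,005.26

Net profit: SEK 17,005.26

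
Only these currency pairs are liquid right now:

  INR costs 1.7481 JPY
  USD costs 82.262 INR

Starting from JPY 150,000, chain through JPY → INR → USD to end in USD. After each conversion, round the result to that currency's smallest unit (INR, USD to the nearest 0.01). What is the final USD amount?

JPY 150,000 ÷ 1.7481 = INR 85,807.45
INR 85,807.45 ÷ 82.262 = USD 1,043.10

USD 1,043.10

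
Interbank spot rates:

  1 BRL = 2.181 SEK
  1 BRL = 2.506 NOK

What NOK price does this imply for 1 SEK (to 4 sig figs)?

SEK/NOK = 1.149

1 SEK ÷ 2.181 = 0.458505 BRL
0.458505 BRL × 2.506 = 1.14901 NOK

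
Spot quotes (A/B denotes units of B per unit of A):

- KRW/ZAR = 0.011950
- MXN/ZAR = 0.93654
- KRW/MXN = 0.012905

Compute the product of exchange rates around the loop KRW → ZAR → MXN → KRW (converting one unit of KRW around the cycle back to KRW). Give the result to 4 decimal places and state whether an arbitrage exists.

0.9887 (arbitrage exists)

Around KRW → ZAR → MXN → KRW: 1 × 0.011950 ÷ 0.93654 ÷ 0.012905 = 0.988743
Product < 1; profitable direction is KRW → MXN → ZAR → KRW.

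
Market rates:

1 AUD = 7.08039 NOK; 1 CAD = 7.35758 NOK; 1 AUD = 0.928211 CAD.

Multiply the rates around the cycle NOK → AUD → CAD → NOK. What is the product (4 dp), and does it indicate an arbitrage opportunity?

0.9645 (arbitrage exists)

Around NOK → AUD → CAD → NOK: 1 ÷ 7.08039 × 0.928211 × 7.35758 = 0.964550
Product < 1; profitable direction is NOK → CAD → AUD → NOK.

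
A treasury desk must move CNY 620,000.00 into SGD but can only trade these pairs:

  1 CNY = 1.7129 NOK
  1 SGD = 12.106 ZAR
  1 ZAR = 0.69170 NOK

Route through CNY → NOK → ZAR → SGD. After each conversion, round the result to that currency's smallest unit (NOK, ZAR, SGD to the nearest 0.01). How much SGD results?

CNY 620,000.00 × 1.7129 = NOK 1,061,998.00
NOK 1,061,998.00 ÷ 0.69170 = ZAR 1,535,344.80
ZAR 1,535,344.80 ÷ 12.106 = SGD 126,825.11

SGD 126,825.11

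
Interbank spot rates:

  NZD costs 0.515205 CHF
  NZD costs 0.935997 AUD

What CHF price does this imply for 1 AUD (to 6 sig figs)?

AUD/CHF = 0.550434

1 AUD ÷ 0.935997 = 1.06838 NZD
1.06838 NZD × 0.515205 = 0.550434 CHF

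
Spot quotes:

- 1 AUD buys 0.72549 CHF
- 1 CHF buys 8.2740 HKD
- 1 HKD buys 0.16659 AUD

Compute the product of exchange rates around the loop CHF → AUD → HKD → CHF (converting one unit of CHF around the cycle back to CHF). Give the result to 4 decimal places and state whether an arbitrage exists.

1.0000 (no arbitrage)

Around CHF → AUD → HKD → CHF: 1 ÷ 0.72549 ÷ 0.16659 ÷ 8.2740 = 1.000009
Product ≈ 1 (deviation 0.001%, within rounding noise).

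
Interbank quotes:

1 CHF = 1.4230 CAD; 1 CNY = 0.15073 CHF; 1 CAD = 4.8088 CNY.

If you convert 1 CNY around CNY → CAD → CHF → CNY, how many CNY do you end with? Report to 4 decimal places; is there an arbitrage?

Around CNY → CAD → CHF → CNY: 1 ÷ 4.8088 ÷ 1.4230 ÷ 0.15073 = 0.969524
Product < 1; profitable direction is CNY → CHF → CAD → CNY.

0.9695 (arbitrage exists)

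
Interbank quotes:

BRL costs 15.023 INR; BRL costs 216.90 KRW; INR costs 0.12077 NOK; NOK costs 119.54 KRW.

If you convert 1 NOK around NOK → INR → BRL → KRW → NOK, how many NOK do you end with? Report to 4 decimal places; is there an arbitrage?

1.0001 (no arbitrage)

Around NOK → INR → BRL → KRW → NOK: 1 ÷ 0.12077 ÷ 15.023 × 216.90 ÷ 119.54 = 1.000070
Product ≈ 1 (deviation 0.007%, within rounding noise).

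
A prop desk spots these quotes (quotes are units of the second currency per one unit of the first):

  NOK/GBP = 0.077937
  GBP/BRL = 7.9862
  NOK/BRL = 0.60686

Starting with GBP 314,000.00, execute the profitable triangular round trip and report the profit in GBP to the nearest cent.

Profitable loop is GBP → BRL → NOK → GBP:
GBP 314,000.00 × 7.9862 = BRL 2,507,666.80
BRL 2,507,666.80 ÷ 0.60686 = NOK 4,132,199.85
NOK 4,132,199.85 × 0.077937 = GBP 322,051.26
Profit = GBP 322,051.26 − GBP 314,000.00

Profit: GBP 8,051.26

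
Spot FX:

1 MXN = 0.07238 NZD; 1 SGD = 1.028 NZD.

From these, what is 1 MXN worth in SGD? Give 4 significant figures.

MXN/SGD = 0.07041

1 MXN × 0.07238 = 0.07238 NZD
0.07238 NZD ÷ 1.028 = 0.0704086 SGD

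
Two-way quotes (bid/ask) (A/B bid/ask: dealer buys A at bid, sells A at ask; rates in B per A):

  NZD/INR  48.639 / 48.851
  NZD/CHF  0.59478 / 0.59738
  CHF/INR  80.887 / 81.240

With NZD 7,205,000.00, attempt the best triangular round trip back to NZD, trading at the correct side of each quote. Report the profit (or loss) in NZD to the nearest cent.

Net profit: NZD 16,011.38

Best loop NZD → INR → CHF → NZD:
NZD 7,205,000.00 × 48.639 (sell NZD at bid) = INR 350,443,995.00
INR 350,443,995.00 ÷ 81.240 (buy CHF at ask) = CHF 4,313,687.78
CHF 4,313,687.78 ÷ 0.59738 (buy NZD at ask) = NZD 7,221,011.38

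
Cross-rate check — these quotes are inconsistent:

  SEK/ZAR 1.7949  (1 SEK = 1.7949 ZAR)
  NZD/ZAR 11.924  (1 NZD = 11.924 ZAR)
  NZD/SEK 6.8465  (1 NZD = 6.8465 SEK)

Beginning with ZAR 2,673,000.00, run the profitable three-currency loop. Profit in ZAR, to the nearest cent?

Profit: ZAR 81,773.28

Profitable loop is ZAR → NZD → SEK → ZAR:
ZAR 2,673,000.00 ÷ 11.924 = NZD 224,169.74
NZD 224,169.74 × 6.8465 = SEK 1,534,778.14
SEK 1,534,778.14 × 1.7949 = ZAR 2,754,773.28
Profit = ZAR 2,754,773.28 − ZAR 2,673,000.00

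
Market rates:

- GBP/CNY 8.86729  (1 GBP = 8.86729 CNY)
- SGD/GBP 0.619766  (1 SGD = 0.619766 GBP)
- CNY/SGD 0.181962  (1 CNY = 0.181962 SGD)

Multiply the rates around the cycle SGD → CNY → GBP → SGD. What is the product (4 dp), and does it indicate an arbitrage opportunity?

1.0000 (no arbitrage)

Around SGD → CNY → GBP → SGD: 1 ÷ 0.181962 ÷ 8.86729 ÷ 0.619766 = 1.000001
Product ≈ 1 (deviation 0.000%, within rounding noise).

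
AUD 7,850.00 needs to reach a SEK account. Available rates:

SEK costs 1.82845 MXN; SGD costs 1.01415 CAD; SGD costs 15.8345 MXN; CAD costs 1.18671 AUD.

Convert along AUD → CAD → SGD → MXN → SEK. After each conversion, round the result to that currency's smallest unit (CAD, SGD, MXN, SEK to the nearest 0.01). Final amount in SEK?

AUD 7,850.00 ÷ 1.18671 = CAD 6,614.93
CAD 6,614.93 ÷ 1.01415 = SGD 6,522.63
SGD 6,522.63 × 15.8345 = MXN 103,282.58
MXN 103,282.58 ÷ 1.82845 = SEK 56,486.41

SEK 56,486.41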